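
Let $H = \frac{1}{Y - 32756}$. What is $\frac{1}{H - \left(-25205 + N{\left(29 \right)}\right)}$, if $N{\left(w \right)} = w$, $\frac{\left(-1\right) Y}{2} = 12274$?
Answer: $\frac{57304}{1442685503} \approx 3.972 \cdot 10^{-5}$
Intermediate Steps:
$Y = -24548$ ($Y = \left(-2\right) 12274 = -24548$)
$H = - \frac{1}{57304}$ ($H = \frac{1}{-24548 - 32756} = \frac{1}{-57304} = - \frac{1}{57304} \approx -1.7451 \cdot 10^{-5}$)
$\frac{1}{H - \left(-25205 + N{\left(29 \right)}\right)} = \frac{1}{- \frac{1}{57304} + \left(25205 - 29\right)} = \frac{1}{- \frac{1}{57304} + 25176} = \frac{1}{\frac{1442685503}{57304}} = \frac{57304}{1442685503}$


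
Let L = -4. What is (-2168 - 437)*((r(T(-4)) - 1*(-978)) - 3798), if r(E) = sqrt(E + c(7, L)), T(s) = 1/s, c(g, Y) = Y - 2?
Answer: 7346100 - 13025*I/2 ≈ 7.3461e+6 - 6512.5*I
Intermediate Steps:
c(g, Y) = -2 + Y
r(E) = sqrt(-6 + E) (r(E) = sqrt(E + (-2 - 4)) = sqrt(E - 6) = sqrt(-6 + E))
(-2168 - 437)*((r(T(-4)) - 1*(-978)) - 3798) = (-2168 - 437)*((sqrt(-6 + 1/(-4)) - 1*(-978)) - 3798) = -2605*((sqrt(-6 - 1/4) + 978) - 3798) = -2605*((sqrt(-25/4) + 978) - 3798) = -2605*((5*I/2 + 978) - 3798) = -2605*((978 + 5*I/2) - 3798) = -2605*(-2820 + 5*I/2) = 7346100 - 13025*I/2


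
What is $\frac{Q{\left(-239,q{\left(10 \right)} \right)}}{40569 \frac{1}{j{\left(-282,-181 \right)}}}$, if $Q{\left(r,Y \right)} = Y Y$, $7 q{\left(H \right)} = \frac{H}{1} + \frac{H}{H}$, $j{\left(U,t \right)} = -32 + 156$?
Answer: $\frac{15004}{1987881} \approx 0.0075477$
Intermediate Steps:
$j{\left(U,t \right)} = 124$
$q{\left(H \right)} = \frac{1}{7} + \frac{H}{7}$ ($q{\left(H \right)} = \frac{\frac{H}{1} + \frac{H}{H}}{7} = \frac{H 1 + 1}{7} = \frac{H + 1}{7} = \frac{1 + H}{7} = \frac{1}{7} + \frac{H}{7}$)
$Q{\left(r,Y \right)} = Y^{2}$
$\frac{Q{\left(-239,q{\left(10 \right)} \right)}}{40569 \frac{1}{j{\left(-282,-181 \right)}}} = \frac{\left(\frac{1}{7} + \frac{1}{7} \cdot 10\right)^{2}}{40569 \cdot \frac{1}{124}} = \frac{\left(\frac{1}{7} + \frac{10}{7}\right)^{2}}{40569 \cdot \frac{1}{124}} = \frac{\left(\frac{11}{7}\right)^{2}}{\frac{40569}{124}} = \frac{121}{49} \cdot \frac{124}{40569} = \frac{15004}{1987881}$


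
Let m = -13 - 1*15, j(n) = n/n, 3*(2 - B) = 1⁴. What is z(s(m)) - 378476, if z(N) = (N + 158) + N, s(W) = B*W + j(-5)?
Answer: -1135228/3 ≈ -3.7841e+5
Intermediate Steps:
B = 5/3 (B = 2 - ⅓*1⁴ = 2 - ⅓*1 = 2 - ⅓ = 5/3 ≈ 1.6667)
j(n) = 1
m = -28 (m = -13 - 15 = -28)
s(W) = 1 + 5*W/3 (s(W) = 5*W/3 + 1 = 1 + 5*W/3)
z(N) = 158 + 2*N (z(N) = (158 + N) + N = 158 + 2*N)
z(s(m)) - 378476 = (158 + 2*(1 + (5/3)*(-28))) - 378476 = (158 + 2*(1 - 140/3)) - 378476 = (158 + 2*(-137/3)) - 378476 = (158 - 274/3) - 378476 = 200/3 - 378476 = -1135228/3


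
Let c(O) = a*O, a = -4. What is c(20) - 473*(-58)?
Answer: 27354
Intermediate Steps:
c(O) = -4*O
c(20) - 473*(-58) = -4*20 - 473*(-58) = -80 + 27434 = 27354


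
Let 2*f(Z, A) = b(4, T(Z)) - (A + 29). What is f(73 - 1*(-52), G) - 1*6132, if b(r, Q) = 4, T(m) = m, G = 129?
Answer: -6209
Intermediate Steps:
f(Z, A) = -25/2 - A/2 (f(Z, A) = (4 - (A + 29))/2 = (4 - (29 + A))/2 = (4 + (-29 - A))/2 = (-25 - A)/2 = -25/2 - A/2)
f(73 - 1*(-52), G) - 1*6132 = (-25/2 - 1/2*129) - 1*6132 = (-25/2 - 129/2) - 6132 = -77 - 6132 = -6209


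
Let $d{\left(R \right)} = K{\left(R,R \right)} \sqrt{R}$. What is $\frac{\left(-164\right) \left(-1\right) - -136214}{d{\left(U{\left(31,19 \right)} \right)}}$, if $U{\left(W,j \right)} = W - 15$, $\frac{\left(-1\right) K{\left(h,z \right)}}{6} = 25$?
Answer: $- \frac{68189}{300} \approx -227.3$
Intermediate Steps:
$K{\left(h,z \right)} = -150$ ($K{\left(h,z \right)} = \left(-6\right) 25 = -150$)
$U{\left(W,j \right)} = -15 + W$ ($U{\left(W,j \right)} = W - 15 = -15 + W$)
$d{\left(R \right)} = - 150 \sqrt{R}$
$\frac{\left(-164\right) \left(-1\right) - -136214}{d{\left(U{\left(31,19 \right)} \right)}} = \frac{\left(-164\right) \left(-1\right) - -136214}{\left(-150\right) \sqrt{-15 + 31}} = \frac{164 + 136214}{\left(-150\right) \sqrt{16}} = \frac{136378}{\left(-150\right) 4} = \frac{136378}{-600} = 136378 \left(- \frac{1}{600}\right) = - \frac{68189}{300}$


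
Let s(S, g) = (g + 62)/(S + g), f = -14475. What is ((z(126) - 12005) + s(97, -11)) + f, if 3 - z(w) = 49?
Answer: -2281185/86 ≈ -26525.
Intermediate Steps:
z(w) = -46 (z(w) = 3 - 1*49 = 3 - 49 = -46)
s(S, g) = (62 + g)/(S + g)
((z(126) - 12005) + s(97, -11)) + f = ((-46 - 12005) + (62 - 11)/(97 - 11)) - 14475 = (-12051 + 51/86) - 14475 = -1036335/86 - 14475 = -2281185/86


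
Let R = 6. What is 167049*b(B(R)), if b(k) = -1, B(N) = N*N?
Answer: -167049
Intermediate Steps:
B(N) = N²
167049*b(B(R)) = 167049*(-1) = -167049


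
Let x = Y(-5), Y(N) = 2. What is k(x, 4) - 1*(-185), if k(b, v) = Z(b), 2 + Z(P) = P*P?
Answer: 187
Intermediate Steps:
x = 2
Z(P) = -2 + P² (Z(P) = -2 + P*P = -2 + P²)
k(b, v) = -2 + b²
k(x, 4) - 1*(-185) = (-2 + 2²) - 1*(-185) = (-2 + 4) + 185 = 2 + 185 = 187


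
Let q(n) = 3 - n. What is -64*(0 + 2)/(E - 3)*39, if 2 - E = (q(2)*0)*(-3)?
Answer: 4992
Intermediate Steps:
E = 2 (E = 2 - (3 - 1*2)*0*(-3) = 2 - (3 - 2)*0*(-3) = 2 - 1*0*(-3) = 2 - 0*(-3) = 2 - 1*0 = 2 + 0 = 2)
-64*(0 + 2)/(E - 3)*39 = -64*(0 + 2)/(2 - 3)*39 = -128/(-1)*39 = -128*(-1)*39 = -64*(-2)*39 = 128*39 = 4992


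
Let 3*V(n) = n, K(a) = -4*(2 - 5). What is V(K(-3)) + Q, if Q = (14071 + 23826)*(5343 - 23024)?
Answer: -670056853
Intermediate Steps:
K(a) = 12 (K(a) = -4*(-3) = 12)
V(n) = n/3
Q = -670056857 (Q = 37897*(-17681) = -670056857)
V(K(-3)) + Q = (⅓)*12 - 670056857 = 4 - 670056857 = -670056853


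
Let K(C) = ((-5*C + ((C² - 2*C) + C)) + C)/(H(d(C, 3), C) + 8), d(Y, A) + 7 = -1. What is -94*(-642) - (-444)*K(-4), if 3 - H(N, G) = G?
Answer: 307068/5 ≈ 61414.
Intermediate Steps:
d(Y, A) = -8 (d(Y, A) = -7 - 1 = -8)
H(N, G) = 3 - G
K(C) = (C² - 5*C)/(11 - C) (K(C) = ((-5*C + ((C² - 2*C) + C)) + C)/((3 - C) + 8) = ((-5*C + (C² - C)) + C)/(11 - C) = ((C² - 6*C) + C)/(11 - C) = (C² - 5*C)/(11 - C))
-94*(-642) - (-444)*K(-4) = -94*(-642) - (-444)*(-4*(5 - 1*(-4))/(-11 - 4)) = 60348 - (-444)*(-4*(5 + 4)/(-15)) = 60348 - (-444)*(-4*(-1/15)*9) = 60348 - (-444)*12/5 = 60348 - 1*(-5328/5) = 60348 + 5328/5 = 307068/5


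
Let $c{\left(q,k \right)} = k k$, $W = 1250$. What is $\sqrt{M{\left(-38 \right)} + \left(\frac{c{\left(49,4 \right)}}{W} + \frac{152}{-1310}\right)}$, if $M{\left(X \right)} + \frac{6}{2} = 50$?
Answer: $\frac{\sqrt{502997163}}{3275} \approx 6.8481$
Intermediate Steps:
$M{\left(X \right)} = 47$ ($M{\left(X \right)} = -3 + 50 = 47$)
$c{\left(q,k \right)} = k^{2}$
$\sqrt{M{\left(-38 \right)} + \left(\frac{c{\left(49,4 \right)}}{W} + \frac{152}{-1310}\right)} = \sqrt{47 + \left(\frac{4^{2}}{1250} + \frac{152}{-1310}\right)} = \sqrt{47 + \left(16 \cdot \frac{1}{1250} + 152 \left(- \frac{1}{1310}\right)\right)} = \sqrt{47 + \left(\frac{8}{625} - \frac{76}{655}\right)} = \sqrt{47 - \frac{8452}{81875}} = \sqrt{\frac{3839673}{81875}} = \frac{\sqrt{502997163}}{3275}$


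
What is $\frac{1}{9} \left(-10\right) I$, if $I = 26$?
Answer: $- \frac{260}{9} \approx -28.889$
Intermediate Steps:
$\frac{1}{9} \left(-10\right) I = \frac{1}{9} \left(-10\right) 26 = \left(- \frac{10}{9}\right) 26 = - \frac{260}{9}$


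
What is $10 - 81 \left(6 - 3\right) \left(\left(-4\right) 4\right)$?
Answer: $3898$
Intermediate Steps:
$10 - 81 \left(6 - 3\right) \left(\left(-4\right) 4\right) = 10 - 81 \cdot 3 \left(-16\right) = 10 - -3888 = 10 + 3888 = 3898$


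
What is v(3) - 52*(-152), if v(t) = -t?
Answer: 7901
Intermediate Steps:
v(3) - 52*(-152) = -1*3 - 52*(-152) = -3 + 7904 = 7901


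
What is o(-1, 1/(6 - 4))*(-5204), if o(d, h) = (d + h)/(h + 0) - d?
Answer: 0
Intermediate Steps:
o(d, h) = -d + (d + h)/h (o(d, h) = (d + h)/h - d = -d + (d + h)/h)
o(-1, 1/(6 - 4))*(-5204) = (1 - 1*(-1) - 1/(1/(6 - 4)))*(-5204) = (1 + 1 - 1/(1/2))*(-5204) = (1 + 1 - 1/½)*(-5204) = (1 + 1 - 1*2)*(-5204) = (1 + 1 - 2)*(-5204) = 0*(-5204) = 0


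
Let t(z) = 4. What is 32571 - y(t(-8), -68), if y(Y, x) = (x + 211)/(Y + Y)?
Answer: 260425/8 ≈ 32553.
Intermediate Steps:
y(Y, x) = (211 + x)/(2*Y) (y(Y, x) = (211 + x)/((2*Y)) = (211 + x)*(1/(2*Y)) = (211 + x)/(2*Y))
32571 - y(t(-8), -68) = 32571 - (211 - 68)/(2*4) = 32571 - 143/(2*4) = 32571 - 1*143/8 = 32571 - 143/8 = 260425/8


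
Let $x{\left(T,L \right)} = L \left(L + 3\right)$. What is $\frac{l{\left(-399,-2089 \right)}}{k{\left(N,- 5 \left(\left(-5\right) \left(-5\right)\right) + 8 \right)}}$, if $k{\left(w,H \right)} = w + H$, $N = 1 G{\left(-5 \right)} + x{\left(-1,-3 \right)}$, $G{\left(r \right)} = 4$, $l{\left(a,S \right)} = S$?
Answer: $\frac{2089}{113} \approx 18.487$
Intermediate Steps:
$x{\left(T,L \right)} = L \left(3 + L\right)$
$N = 4$ ($N = 1 \cdot 4 - 3 \left(3 - 3\right) = 4 - 0 = 4 + 0 = 4$)
$k{\left(w,H \right)} = H + w$
$\frac{l{\left(-399,-2089 \right)}}{k{\left(N,- 5 \left(\left(-5\right) \left(-5\right)\right) + 8 \right)}} = - \frac{2089}{\left(- 5 \left(\left(-5\right) \left(-5\right)\right) + 8\right) + 4} = - \frac{2089}{\left(\left(-5\right) 25 + 8\right) + 4} = - \frac{2089}{\left(-125 + 8\right) + 4} = - \frac{2089}{-117 + 4} = - \frac{2089}{-113} = \left(-2089\right) \left(- \frac{1}{113}\right) = \frac{2089}{113}$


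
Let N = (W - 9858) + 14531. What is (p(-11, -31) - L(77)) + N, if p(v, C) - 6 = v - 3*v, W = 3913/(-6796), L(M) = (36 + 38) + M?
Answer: 30917887/6796 ≈ 4549.4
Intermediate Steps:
L(M) = 74 + M
W = -3913/6796 (W = 3913*(-1/6796) = -3913/6796 ≈ -0.57578)
p(v, C) = 6 - 2*v (p(v, C) = 6 + (v - 3*v) = 6 - 2*v)
N = 31753795/6796 (N = (-3913/6796 - 9858) + 14531 = -66998881/6796 + 14531 = 31753795/6796 ≈ 4672.4)
(p(-11, -31) - L(77)) + N = ((6 - 2*(-11)) - (74 + 77)) + 31753795/6796 = ((6 + 22) - 1*151) + 31753795/6796 = (28 - 151) + 31753795/6796 = -123 + 31753795/6796 = 30917887/6796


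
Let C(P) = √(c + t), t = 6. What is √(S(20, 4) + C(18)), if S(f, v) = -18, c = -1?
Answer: √(-18 + √5) ≈ 3.9704*I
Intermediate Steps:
C(P) = √5 (C(P) = √(-1 + 6) = √5)
√(S(20, 4) + C(18)) = √(-18 + √5)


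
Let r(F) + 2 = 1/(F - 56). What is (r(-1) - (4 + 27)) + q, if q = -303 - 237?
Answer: -32662/57 ≈ -573.02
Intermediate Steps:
q = -540
r(F) = -2 + 1/(-56 + F) (r(F) = -2 + 1/(F - 56) = -2 + 1/(-56 + F))
(r(-1) - (4 + 27)) + q = ((113 - 2*(-1))/(-56 - 1) - (4 + 27)) - 540 = ((113 + 2)/(-57) - 1*31) - 540 = (-1/57*115 - 31) - 540 = (-115/57 - 31) - 540 = -1882/57 - 540 = -32662/57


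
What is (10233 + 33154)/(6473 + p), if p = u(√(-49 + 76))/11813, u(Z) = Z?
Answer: 39190936078731419/5846980183871374 - 1537591893*√3/5846980183871374 ≈ 6.7028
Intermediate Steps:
p = 3*√3/11813 (p = √(-49 + 76)/11813 = √27*(1/11813) = (3*√3)*(1/11813) = 3*√3/11813 ≈ 0.00043987)
(10233 + 33154)/(6473 + p) = (10233 + 33154)/(6473 + 3*√3/11813) = 43387/(6473 + 3*√3/11813)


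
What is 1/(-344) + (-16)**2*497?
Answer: 43767807/344 ≈ 1.2723e+5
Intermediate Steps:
1/(-344) + (-16)**2*497 = -1/344 + 256*497 = -1/344 + 127232 = 43767807/344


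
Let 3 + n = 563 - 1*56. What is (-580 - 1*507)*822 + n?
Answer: -893010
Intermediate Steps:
n = 504 (n = -3 + (563 - 1*56) = -3 + (563 - 56) = -3 + 507 = 504)
(-580 - 1*507)*822 + n = (-580 - 1*507)*822 + 504 = (-580 - 507)*822 + 504 = -1087*822 + 504 = -893514 + 504 = -893010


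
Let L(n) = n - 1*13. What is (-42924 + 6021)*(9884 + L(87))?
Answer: -367480074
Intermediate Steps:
L(n) = -13 + n (L(n) = n - 13 = -13 + n)
(-42924 + 6021)*(9884 + L(87)) = (-42924 + 6021)*(9884 + (-13 + 87)) = -36903*(9884 + 74) = -36903*9958 = -367480074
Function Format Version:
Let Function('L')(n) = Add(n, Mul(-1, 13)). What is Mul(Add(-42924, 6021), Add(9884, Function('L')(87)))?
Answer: -367480074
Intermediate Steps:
Function('L')(n) = Add(-13, n) (Function('L')(n) = Add(n, -13) = Add(-13, n))
Mul(Add(-42924, 6021), Add(9884, Function('L')(87))) = Mul(Add(-42924, 6021), Add(9884, Add(-13, 87))) = Mul(-36903, Add(9884, 74)) = Mul(-36903, 9958) = -367480074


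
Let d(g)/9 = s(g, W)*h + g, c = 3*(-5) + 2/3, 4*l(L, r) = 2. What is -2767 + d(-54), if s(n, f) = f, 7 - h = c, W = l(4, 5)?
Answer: -3157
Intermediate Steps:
l(L, r) = ½ (l(L, r) = (¼)*2 = ½)
W = ½ ≈ 0.50000
c = -43/3 (c = -15 + 2*(⅓) = -15 + ⅔ = -43/3 ≈ -14.333)
h = 64/3 (h = 7 - 1*(-43/3) = 7 + 43/3 = 64/3 ≈ 21.333)
d(g) = 96 + 9*g (d(g) = 9*((½)*(64/3) + g) = 9*(32/3 + g) = 96 + 9*g)
-2767 + d(-54) = -2767 + (96 + 9*(-54)) = -2767 + (96 - 486) = -2767 - 390 = -3157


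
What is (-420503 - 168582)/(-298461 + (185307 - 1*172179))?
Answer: 589085/285333 ≈ 2.0646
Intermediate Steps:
(-420503 - 168582)/(-298461 + (185307 - 1*172179)) = -589085/(-298461 + (185307 - 172179)) = -589085/(-298461 + 13128) = -589085/(-285333) = -589085*(-1/285333) = 589085/285333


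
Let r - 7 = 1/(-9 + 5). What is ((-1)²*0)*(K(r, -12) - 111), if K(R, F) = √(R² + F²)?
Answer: 0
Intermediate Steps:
r = 27/4 (r = 7 + 1/(-9 + 5) = 7 + 1/(-4) = 7 - ¼ = 27/4 ≈ 6.7500)
K(R, F) = √(F² + R²)
((-1)²*0)*(K(r, -12) - 111) = ((-1)²*0)*(√((-12)² + (27/4)²) - 111) = (1*0)*(√(144 + 729/16) - 111) = 0*(√(3033/16) - 111) = 0*(3*√337/4 - 111) = 0*(-111 + 3*√337/4) = 0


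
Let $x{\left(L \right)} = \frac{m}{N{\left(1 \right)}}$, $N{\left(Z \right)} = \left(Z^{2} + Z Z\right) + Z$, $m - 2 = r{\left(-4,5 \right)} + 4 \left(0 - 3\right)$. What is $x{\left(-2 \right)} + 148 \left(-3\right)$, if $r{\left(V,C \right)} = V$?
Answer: $- \frac{1346}{3} \approx -448.67$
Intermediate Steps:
$m = -14$ ($m = 2 + \left(-4 + 4 \left(0 - 3\right)\right) = 2 + \left(-4 + 4 \left(-3\right)\right) = 2 - 16 = -14$)
$N{\left(Z \right)} = Z + 2 Z^{2}$ ($N{\left(Z \right)} = \left(Z^{2} + Z^{2}\right) + Z = 2 Z^{2} + Z = Z + 2 Z^{2}$)
$x{\left(L \right)} = - \frac{14}{3}$ ($x{\left(L \right)} = - \frac{14}{1 \left(1 + 2 \cdot 1\right)} = - \frac{14}{1 \left(1 + 2\right)} = - \frac{14}{1 \cdot 3} = - \frac{14}{3}$)
$x{\left(-2 \right)} + 148 \left(-3\right) = - \frac{14}{3} + 148 \left(-3\right) = - \frac{14}{3} - 444 = - \frac{1346}{3}$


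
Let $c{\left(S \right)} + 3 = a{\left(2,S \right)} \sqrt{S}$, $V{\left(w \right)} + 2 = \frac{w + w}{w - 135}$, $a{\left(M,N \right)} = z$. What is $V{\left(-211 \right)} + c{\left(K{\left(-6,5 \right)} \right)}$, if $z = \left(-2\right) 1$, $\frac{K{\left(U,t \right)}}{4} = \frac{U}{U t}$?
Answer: $- \frac{654}{173} - \frac{4 \sqrt{5}}{5} \approx -5.5692$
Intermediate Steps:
$K{\left(U,t \right)} = \frac{4}{t}$ ($K{\left(U,t \right)} = 4 \frac{U}{U t} = 4 U \frac{1}{U t} = \frac{4}{t}$)
$z = -2$
$a{\left(M,N \right)} = -2$
$V{\left(w \right)} = -2 + \frac{2 w}{-135 + w}$ ($V{\left(w \right)} = -2 + \frac{w + w}{w - 135} = -2 + \frac{2 w}{-135 + w}$)
$c{\left(S \right)} = -3 - 2 \sqrt{S}$
$V{\left(-211 \right)} + c{\left(K{\left(-6,5 \right)} \right)} = \frac{270}{-135 - 211} - \left(3 + 2 \sqrt{\frac{4}{5}}\right) = \frac{270}{-346} - \left(3 + 2 \sqrt{4 \cdot \frac{1}{5}}\right) = 270 \left(- \frac{1}{346}\right) - \left(3 + 2 \sqrt{\frac{4}{5}}\right) = - \frac{135}{173} - \left(3 + 2 \frac{2 \sqrt{5}}{5}\right) = - \frac{135}{173} - \left(3 + \frac{4 \sqrt{5}}{5}\right) = - \frac{654}{173} - \frac{4 \sqrt{5}}{5}$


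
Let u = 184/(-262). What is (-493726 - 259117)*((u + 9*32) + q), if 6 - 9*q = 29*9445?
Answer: 26757579783935/1179 ≈ 2.2695e+10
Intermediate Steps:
u = -92/131 (u = 184*(-1/262) = -92/131 ≈ -0.70229)
q = -273899/9 (q = ⅔ - 29*9445/9 = ⅔ - ⅑*273905 = ⅔ - 273905/9 = -273899/9 ≈ -30433.)
(-493726 - 259117)*((u + 9*32) + q) = (-493726 - 259117)*((-92/131 + 9*32) - 273899/9) = -752843*((-92/131 + 288) - 273899/9) = -752843*(37636/131 - 273899/9) = -752843*(-35542045/1179) = 26757579783935/1179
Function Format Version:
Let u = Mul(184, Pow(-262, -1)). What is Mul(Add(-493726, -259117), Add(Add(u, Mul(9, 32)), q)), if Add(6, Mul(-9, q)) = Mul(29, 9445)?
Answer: Rational(26757579783935, 1179) ≈ 2.2695e+10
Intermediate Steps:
u = Rational(-92, 131) (u = Mul(184, Rational(-1, 262)) = Rational(-92, 131) ≈ -0.70229)
q = Rational(-273899, 9) (q = Add(Rational(2, 3), Mul(Rational(-1, 9), Mul(29, 9445))) = Add(Rational(2, 3), Mul(Rational(-1, 9), 273905)) = Add(Rational(2, 3), Rational(-273905, 9)) = Rational(-273899, 9) ≈ -30433.)
Mul(Add(-493726, -259117), Add(Add(u, Mul(9, 32)), q)) = Mul(Add(-493726, -259117), Add(Add(Rational(-92, 131), Mul(9, 32)), Rational(-273899, 9))) = Mul(-752843, Add(Add(Rational(-92, 131), 288), Rational(-273899, 9))) = Mul(-752843, Add(Rational(37636, 131), Rational(-273899, 9))) = Mul(-752843, Rational(-35542045, 1179)) = Rational(26757579783935, 1179)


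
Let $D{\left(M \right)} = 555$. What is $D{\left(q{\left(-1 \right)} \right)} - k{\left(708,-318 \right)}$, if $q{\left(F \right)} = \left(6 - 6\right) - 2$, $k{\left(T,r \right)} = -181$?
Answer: $736$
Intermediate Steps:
$q{\left(F \right)} = -2$ ($q{\left(F \right)} = 0 - 2 = -2$)
$D{\left(q{\left(-1 \right)} \right)} - k{\left(708,-318 \right)} = 555 - -181 = 555 + 181 = 736$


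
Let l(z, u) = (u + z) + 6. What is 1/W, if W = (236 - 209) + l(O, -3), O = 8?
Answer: 1/38 ≈ 0.026316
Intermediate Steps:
l(z, u) = 6 + u + z
W = 38 (W = (236 - 209) + (6 - 3 + 8) = 27 + 11 = 38)
1/W = 1/38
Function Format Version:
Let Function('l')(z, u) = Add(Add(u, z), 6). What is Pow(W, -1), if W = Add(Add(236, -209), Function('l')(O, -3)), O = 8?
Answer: Rational(1, 38) ≈ 0.026316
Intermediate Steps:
Function('l')(z, u) = Add(6, u, z)
W = 38 (W = Add(Add(236, -209), Add(6, -3, 8)) = Add(27, 11) = 38)
Pow(W, -1) = Pow(38, -1) = Rational(1, 38)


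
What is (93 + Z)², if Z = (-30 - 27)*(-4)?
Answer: 103041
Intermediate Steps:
Z = 228 (Z = -57*(-4) = 228)
(93 + Z)² = (93 + 228)² = 321² = 103041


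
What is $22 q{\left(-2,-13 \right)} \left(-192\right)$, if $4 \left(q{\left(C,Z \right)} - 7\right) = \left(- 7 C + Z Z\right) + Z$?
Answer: $-209088$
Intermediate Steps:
$q{\left(C,Z \right)} = 7 - \frac{7 C}{4} + \frac{Z}{4} + \frac{Z^{2}}{4}$ ($q{\left(C,Z \right)} = 7 + \frac{\left(- 7 C + Z Z\right) + Z}{4} = 7 + \frac{\left(- 7 C + Z^{2}\right) + Z}{4} = 7 + \frac{\left(Z^{2} - 7 C\right) + Z}{4} = 7 + \frac{Z + Z^{2} - 7 C}{4} = 7 + \left(- \frac{7 C}{4} + \frac{Z}{4} + \frac{Z^{2}}{4}\right) = 7 - \frac{7 C}{4} + \frac{Z}{4} + \frac{Z^{2}}{4}$)
$22 q{\left(-2,-13 \right)} \left(-192\right) = 22 \left(7 - - \frac{7}{2} + \frac{1}{4} \left(-13\right) + \frac{\left(-13\right)^{2}}{4}\right) \left(-192\right) = 22 \left(7 + \frac{7}{2} - \frac{13}{4} + \frac{1}{4} \cdot 169\right) \left(-192\right) = 22 \left(7 + \frac{7}{2} - \frac{13}{4} + \frac{169}{4}\right) \left(-192\right) = 22 \cdot \frac{99}{2} \left(-192\right) = 1089 \left(-192\right) = -209088$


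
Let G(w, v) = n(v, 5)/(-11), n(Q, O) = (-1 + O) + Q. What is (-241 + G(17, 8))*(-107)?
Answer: 284941/11 ≈ 25904.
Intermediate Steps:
n(Q, O) = -1 + O + Q
G(w, v) = -4/11 - v/11 (G(w, v) = (-1 + 5 + v)/(-11) = (4 + v)*(-1/11) = -4/11 - v/11)
(-241 + G(17, 8))*(-107) = (-241 + (-4/11 - 1/11*8))*(-107) = (-241 + (-4/11 - 8/11))*(-107) = (-241 - 12/11)*(-107) = -2663/11*(-107) = 284941/11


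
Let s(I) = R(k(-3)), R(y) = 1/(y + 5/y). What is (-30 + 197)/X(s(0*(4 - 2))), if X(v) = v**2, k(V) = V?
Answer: 32732/9 ≈ 3636.9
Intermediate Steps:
s(I) = -3/14 (s(I) = -3/(5 + (-3)**2) = -3/(5 + 9) = -3/14)
(-30 + 197)/X(s(0*(4 - 2))) = (-30 + 197)/((-3/14)**2) = 167/(9/196) = 167*(196/9) = 32732/9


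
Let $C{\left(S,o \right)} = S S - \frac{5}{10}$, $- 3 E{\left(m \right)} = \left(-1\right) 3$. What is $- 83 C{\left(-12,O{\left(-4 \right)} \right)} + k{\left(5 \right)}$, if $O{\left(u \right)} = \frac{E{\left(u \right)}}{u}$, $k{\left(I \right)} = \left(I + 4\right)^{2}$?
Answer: $- \frac{23659}{2} \approx -11830.0$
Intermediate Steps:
$E{\left(m \right)} = 1$ ($E{\left(m \right)} = - \frac{\left(-1\right) 3}{3} = \left(- \frac{1}{3}\right) \left(-3\right) = 1$)
$k{\left(I \right)} = \left(4 + I\right)^{2}$
$O{\left(u \right)} = \frac{1}{u}$ ($O{\left(u \right)} = 1 \frac{1}{u} = \frac{1}{u}$)
$C{\left(S,o \right)} = - \frac{1}{2} + S^{2}$ ($C{\left(S,o \right)} = S^{2} - \frac{1}{2} = - \frac{1}{2} + S^{2}$)
$- 83 C{\left(-12,O{\left(-4 \right)} \right)} + k{\left(5 \right)} = - 83 \left(- \frac{1}{2} + \left(-12\right)^{2}\right) + \left(4 + 5\right)^{2} = - 83 \left(- \frac{1}{2} + 144\right) + 9^{2} = \left(-83\right) \frac{287}{2} + 81 = - \frac{23821}{2} + 81 = - \frac{23659}{2}$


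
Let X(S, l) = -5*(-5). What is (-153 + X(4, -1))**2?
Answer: 16384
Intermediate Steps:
X(S, l) = 25
(-153 + X(4, -1))**2 = (-153 + 25)**2 = (-128)**2 = 16384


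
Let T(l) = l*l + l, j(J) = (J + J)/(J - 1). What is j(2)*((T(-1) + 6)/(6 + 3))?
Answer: 8/3 ≈ 2.6667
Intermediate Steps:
j(J) = 2*J/(-1 + J) (j(J) = (2*J)/(-1 + J) = 2*J/(-1 + J))
T(l) = l + l² (T(l) = l² + l = l + l²)
j(2)*((T(-1) + 6)/(6 + 3)) = (2*2/(-1 + 2))*((-(1 - 1) + 6)/(6 + 3)) = (2*2/1)*((-1*0 + 6)/9) = (2*2*1)*((0 + 6)*(⅑)) = 4*(6*(⅑)) = 4*(⅔) = 8/3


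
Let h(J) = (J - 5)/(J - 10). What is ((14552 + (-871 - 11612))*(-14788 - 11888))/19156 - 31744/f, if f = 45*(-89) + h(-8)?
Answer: -991793654109/345176753 ≈ -2873.3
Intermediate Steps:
h(J) = (-5 + J)/(-10 + J)
f = -72077/18 (f = 45*(-89) + (-5 - 8)/(-10 - 8) = -4005 - 13/(-18) = -4005 - 1/18*(-13) = -4005 + 13/18 = -72077/18 ≈ -4004.3)
((14552 + (-871 - 11612))*(-14788 - 11888))/19156 - 31744/f = ((14552 + (-871 - 11612))*(-14788 - 11888))/19156 - 31744/(-72077/18) = ((14552 - 12483)*(-26676))*(1/19156) - 31744*(-18/72077) = (2069*(-26676))*(1/19156) + 571392/72077 = -55192644*1/19156 + 571392/72077 = -13798161/4789 + 571392/72077 = -991793654109/345176753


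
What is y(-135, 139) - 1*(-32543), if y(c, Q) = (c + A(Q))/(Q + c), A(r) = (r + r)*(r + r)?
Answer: 207321/4 ≈ 51830.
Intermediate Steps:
A(r) = 4*r² (A(r) = (2*r)*(2*r) = 4*r²)
y(c, Q) = (c + 4*Q²)/(Q + c)
y(-135, 139) - 1*(-32543) = (-135 + 4*139²)/(139 - 135) - 1*(-32543) = (-135 + 4*19321)/4 + 32543 = (-135 + 77284)/4 + 32543 = (¼)*77149 + 32543 = 77149/4 + 32543 = 207321/4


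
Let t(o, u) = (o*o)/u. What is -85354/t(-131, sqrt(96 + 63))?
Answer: -85354*sqrt(159)/17161 ≈ -62.716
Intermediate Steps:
t(o, u) = o**2/u
-85354/t(-131, sqrt(96 + 63)) = -85354*sqrt(96 + 63)/17161 = -85354*sqrt(159)/17161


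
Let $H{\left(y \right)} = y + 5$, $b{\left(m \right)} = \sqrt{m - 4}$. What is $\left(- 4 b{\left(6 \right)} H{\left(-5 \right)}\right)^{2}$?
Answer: $0$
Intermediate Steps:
$b{\left(m \right)} = \sqrt{-4 + m}$
$H{\left(y \right)} = 5 + y$
$\left(- 4 b{\left(6 \right)} H{\left(-5 \right)}\right)^{2} = \left(- 4 \sqrt{-4 + 6} \left(5 - 5\right)\right)^{2} = \left(- 4 \sqrt{2} \cdot 0\right)^{2} = 0^{2} = 0$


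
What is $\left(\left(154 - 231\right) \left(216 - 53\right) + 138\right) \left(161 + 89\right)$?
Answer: $-3103250$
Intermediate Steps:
$\left(\left(154 - 231\right) \left(216 - 53\right) + 138\right) \left(161 + 89\right) = \left(\left(-77\right) 163 + 138\right) 250 = \left(-12551 + 138\right) 250 = \left(-12413\right) 250 = -3103250$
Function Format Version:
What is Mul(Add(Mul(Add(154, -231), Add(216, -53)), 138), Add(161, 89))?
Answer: -3103250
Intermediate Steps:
Mul(Add(Mul(Add(154, -231), Add(216, -53)), 138), Add(161, 89)) = Mul(Add(Mul(-77, 163), 138), 250) = Mul(Add(-12551, 138), 250) = Mul(-12413, 250) = -3103250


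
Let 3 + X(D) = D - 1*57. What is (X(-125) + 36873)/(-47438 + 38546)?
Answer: -9172/2223 ≈ -4.1260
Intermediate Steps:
X(D) = -60 + D (X(D) = -3 + (D - 1*57) = -3 + (D - 57) = -3 + (-57 + D) = -60 + D)
(X(-125) + 36873)/(-47438 + 38546) = ((-60 - 125) + 36873)/(-47438 + 38546) = (-185 + 36873)/(-8892) = 36688*(-1/8892) = -9172/2223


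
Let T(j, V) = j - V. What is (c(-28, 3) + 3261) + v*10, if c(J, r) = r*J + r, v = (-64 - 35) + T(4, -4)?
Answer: 2270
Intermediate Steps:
v = -91 (v = (-64 - 35) + (4 - 1*(-4)) = -99 + (4 + 4) = -99 + 8 = -91)
c(J, r) = r + J*r (c(J, r) = J*r + r = r + J*r)
(c(-28, 3) + 3261) + v*10 = (3*(1 - 28) + 3261) - 91*10 = (3*(-27) + 3261) - 910 = (-81 + 3261) - 910 = 3180 - 910 = 2270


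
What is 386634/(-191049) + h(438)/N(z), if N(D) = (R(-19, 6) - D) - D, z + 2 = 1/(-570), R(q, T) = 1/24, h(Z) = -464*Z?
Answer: -29509914121474/587348309 ≈ -50243.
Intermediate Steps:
R(q, T) = 1/24
z = -1141/570 (z = -2 + 1/(-570) = -2 - 1/570 = -1141/570 ≈ -2.0018)
N(D) = 1/24 - 2*D (N(D) = (1/24 - D) - D = 1/24 - 2*D)
386634/(-191049) + h(438)/N(z) = 386634/(-191049) + (-464*438)/(1/24 - 2*(-1141/570)) = 386634*(-1/191049) - 203232/(1/24 + 1141/285) = -128878/63683 - 203232/9223/2280 = -128878/63683 - 203232*2280/9223 = -128878/63683 - 463368960/9223 = -29509914121474/587348309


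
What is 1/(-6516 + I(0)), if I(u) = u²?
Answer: -1/6516 ≈ -0.00015347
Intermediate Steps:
1/(-6516 + I(0)) = 1/(-6516 + 0²) = 1/(-6516 + 0) = 1/(-6516) = -1/6516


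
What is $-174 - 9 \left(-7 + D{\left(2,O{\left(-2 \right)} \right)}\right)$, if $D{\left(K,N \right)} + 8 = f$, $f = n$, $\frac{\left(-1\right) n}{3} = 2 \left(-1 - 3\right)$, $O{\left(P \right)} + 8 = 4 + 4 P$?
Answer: $-255$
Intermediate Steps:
$O{\left(P \right)} = -4 + 4 P$ ($O{\left(P \right)} = -8 + \left(4 + 4 P\right) = -4 + 4 P$)
$n = 24$ ($n = - 3 \cdot 2 \left(-1 - 3\right) = - 3 \cdot 2 \left(-4\right) = \left(-3\right) \left(-8\right) = 24$)
$f = 24$
$D{\left(K,N \right)} = 16$ ($D{\left(K,N \right)} = -8 + 24 = 16$)
$-174 - 9 \left(-7 + D{\left(2,O{\left(-2 \right)} \right)}\right) = -174 - 9 \left(-7 + 16\right) = -174 - 81 = -255$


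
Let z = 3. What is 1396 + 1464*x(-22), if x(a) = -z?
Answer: -2996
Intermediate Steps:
x(a) = -3 (x(a) = -1*3 = -3)
1396 + 1464*x(-22) = 1396 + 1464*(-3) = 1396 - 4392 = -2996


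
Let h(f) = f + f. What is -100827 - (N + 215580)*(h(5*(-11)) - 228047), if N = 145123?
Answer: 82296813544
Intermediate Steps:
h(f) = 2*f
-100827 - (N + 215580)*(h(5*(-11)) - 228047) = -100827 - (145123 + 215580)*(2*(5*(-11)) - 228047) = -100827 - 360703*(2*(-55) - 228047) = -100827 - 360703*(-110 - 228047) = -100827 - 360703*(-228157) = -100827 - 1*(-82296914371) = -100827 + 82296914371 = 82296813544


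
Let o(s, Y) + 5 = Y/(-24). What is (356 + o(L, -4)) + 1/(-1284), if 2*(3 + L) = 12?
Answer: 150299/428 ≈ 351.17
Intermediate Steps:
L = 3 (L = -3 + (½)*12 = -3 + 6 = 3)
o(s, Y) = -5 - Y/24 (o(s, Y) = -5 + Y/(-24) = -5 + Y*(-1/24) = -5 - Y/24)
(356 + o(L, -4)) + 1/(-1284) = (356 + (-5 - 1/24*(-4))) + 1/(-1284) = (356 + (-5 + ⅙)) - 1/1284 = (356 - 29/6) - 1/1284 = 2107/6 - 1/1284 = 150299/428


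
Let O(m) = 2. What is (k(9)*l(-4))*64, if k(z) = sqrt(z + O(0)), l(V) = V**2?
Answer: 1024*sqrt(11) ≈ 3396.2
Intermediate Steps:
k(z) = sqrt(2 + z) (k(z) = sqrt(z + 2) = sqrt(2 + z))
(k(9)*l(-4))*64 = (sqrt(2 + 9)*(-4)**2)*64 = (sqrt(11)*16)*64 = (16*sqrt(11))*64 = 1024*sqrt(11)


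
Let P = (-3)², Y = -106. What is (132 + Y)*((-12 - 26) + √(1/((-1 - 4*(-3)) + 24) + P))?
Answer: -988 + 52*√2765/35 ≈ -909.88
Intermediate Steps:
P = 9
(132 + Y)*((-12 - 26) + √(1/((-1 - 4*(-3)) + 24) + P)) = (132 - 106)*((-12 - 26) + √(1/((-1 - 4*(-3)) + 24) + 9)) = 26*(-38 + √(1/((-1 + 12) + 24) + 9)) = 26*(-38 + √(1/(11 + 24) + 9)) = 26*(-38 + √(1/35 + 9)) = 26*(-38 + √(316/35)) = 26*(-38 + 2*√2765/35) = -988 + 52*√2765/35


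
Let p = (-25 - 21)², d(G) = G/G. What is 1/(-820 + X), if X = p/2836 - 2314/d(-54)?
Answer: -709/2221477 ≈ -0.00031916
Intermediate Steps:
d(G) = 1
p = 2116 (p = (-46)² = 2116)
X = -1640097/709 (X = 2116/2836 - 2314/1 = 2116*(1/2836) - 2314*1 = 529/709 - 2314 = -1640097/709 ≈ -2313.3)
1/(-820 + X) = 1/(-820 - 1640097/709) = 1/(-2221477/709) = -709/2221477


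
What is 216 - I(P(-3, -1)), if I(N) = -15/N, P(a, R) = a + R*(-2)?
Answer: 201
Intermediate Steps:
P(a, R) = a - 2*R
216 - I(P(-3, -1)) = 216 - (-15)/(-3 - 2*(-1)) = 216 - (-15)/(-3 + 2) = 216 - (-15)/(-1) = 216 - (-15)*(-1) = 216 - 1*15 = 216 - 15 = 201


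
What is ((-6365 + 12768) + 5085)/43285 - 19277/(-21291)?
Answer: 1078995953/921580935 ≈ 1.1708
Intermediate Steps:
((-6365 + 12768) + 5085)/43285 - 19277/(-21291) = (6403 + 5085)*(1/43285) - 19277*(-1/21291) = 11488*(1/43285) + 19277/21291 = 11488/43285 + 19277/21291 = 1078995953/921580935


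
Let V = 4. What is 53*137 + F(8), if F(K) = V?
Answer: 7265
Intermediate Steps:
F(K) = 4
53*137 + F(8) = 53*137 + 4 = 7261 + 4 = 7265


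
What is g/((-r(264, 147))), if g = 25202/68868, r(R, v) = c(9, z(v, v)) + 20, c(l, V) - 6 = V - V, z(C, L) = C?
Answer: -12601/895284 ≈ -0.014075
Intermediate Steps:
c(l, V) = 6 (c(l, V) = 6 + (V - V) = 6 + 0 = 6)
r(R, v) = 26 (r(R, v) = 6 + 20 = 26)
g = 12601/34434 (g = 25202*(1/68868) = 12601/34434 ≈ 0.36595)
g/((-r(264, 147))) = 12601/(34434*((-1*26))) = (12601/34434)/(-26) = (12601/34434)*(-1/26) = -12601/895284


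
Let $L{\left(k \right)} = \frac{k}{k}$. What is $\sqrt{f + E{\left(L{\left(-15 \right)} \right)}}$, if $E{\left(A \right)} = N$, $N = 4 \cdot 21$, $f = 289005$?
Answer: $9 \sqrt{3569} \approx 537.67$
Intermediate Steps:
$L{\left(k \right)} = 1$
$N = 84$
$E{\left(A \right)} = 84$
$\sqrt{f + E{\left(L{\left(-15 \right)} \right)}} = \sqrt{289005 + 84} = \sqrt{289089} = 9 \sqrt{3569}$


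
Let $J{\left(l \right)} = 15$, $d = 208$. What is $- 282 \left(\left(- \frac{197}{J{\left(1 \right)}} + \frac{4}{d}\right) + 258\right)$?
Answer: $- \frac{8977517}{130} \approx -69058.0$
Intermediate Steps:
$- 282 \left(\left(- \frac{197}{J{\left(1 \right)}} + \frac{4}{d}\right) + 258\right) = - 282 \left(\left(- \frac{197}{15} + \frac{4}{208}\right) + 258\right) = - 282 \left(\left(\left(-197\right) \frac{1}{15} + 4 \cdot \frac{1}{208}\right) + 258\right) = - 282 \left(\left(- \frac{197}{15} + \frac{1}{52}\right) + 258\right) = - 282 \left(- \frac{10229}{780} + 258\right) = \left(-282\right) \frac{191011}{780} = - \frac{8977517}{130}$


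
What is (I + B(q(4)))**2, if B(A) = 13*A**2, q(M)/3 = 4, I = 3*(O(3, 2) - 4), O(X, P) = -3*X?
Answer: 3359889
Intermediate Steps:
I = -39 (I = 3*(-3*3 - 4) = 3*(-9 - 4) = 3*(-13) = -39)
q(M) = 12 (q(M) = 3*4 = 12)
(I + B(q(4)))**2 = (-39 + 13*12**2)**2 = (-39 + 13*144)**2 = (-39 + 1872)**2 = 1833**2 = 3359889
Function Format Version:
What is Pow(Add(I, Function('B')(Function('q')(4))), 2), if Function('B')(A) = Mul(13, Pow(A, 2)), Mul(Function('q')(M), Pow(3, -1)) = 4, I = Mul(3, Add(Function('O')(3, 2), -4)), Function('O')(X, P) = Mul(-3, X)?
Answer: 3359889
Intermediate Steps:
I = -39 (I = Mul(3, Add(Mul(-3, 3), -4)) = Mul(3, Add(-9, -4)) = Mul(3, -13) = -39)
Function('q')(M) = 12 (Function('q')(M) = Mul(3, 4) = 12)
Pow(Add(I, Function('B')(Function('q')(4))), 2) = Pow(Add(-39, Mul(13, Pow(12, 2))), 2) = Pow(Add(-39, Mul(13, 144)), 2) = Pow(Add(-39, 1872), 2) = Pow(1833, 2) = 3359889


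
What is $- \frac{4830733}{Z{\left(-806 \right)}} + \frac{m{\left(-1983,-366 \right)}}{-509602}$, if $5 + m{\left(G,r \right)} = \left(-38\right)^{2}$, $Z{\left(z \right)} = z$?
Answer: $\frac{615437509608}{102684803} \approx 5993.5$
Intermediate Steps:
$m{\left(G,r \right)} = 1439$ ($m{\left(G,r \right)} = -5 + \left(-38\right)^{2} = -5 + 1444 = 1439$)
$- \frac{4830733}{Z{\left(-806 \right)}} + \frac{m{\left(-1983,-366 \right)}}{-509602} = - \frac{4830733}{-806} + \frac{1439}{-509602} = \left(-4830733\right) \left(- \frac{1}{806}\right) + 1439 \left(- \frac{1}{509602}\right) = \frac{4830733}{806} - \frac{1439}{509602} = \frac{615437509608}{102684803}$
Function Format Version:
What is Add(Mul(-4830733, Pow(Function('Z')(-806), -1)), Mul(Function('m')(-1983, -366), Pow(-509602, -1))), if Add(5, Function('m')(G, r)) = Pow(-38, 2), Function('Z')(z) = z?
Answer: Rational(615437509608, 102684803) ≈ 5993.5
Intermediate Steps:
Function('m')(G, r) = 1439 (Function('m')(G, r) = Add(-5, Pow(-38, 2)) = Add(-5, 1444) = 1439)
Add(Mul(-4830733, Pow(Function('Z')(-806), -1)), Mul(Function('m')(-1983, -366), Pow(-509602, -1))) = Add(Mul(-4830733, Pow(-806, -1)), Mul(1439, Pow(-509602, -1))) = Add(Mul(-4830733, Rational(-1, 806)), Mul(1439, Rational(-1, 509602))) = Add(Rational(4830733, 806), Rational(-1439, 509602)) = Rational(615437509608, 102684803)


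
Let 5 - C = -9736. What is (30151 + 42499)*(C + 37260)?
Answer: 3414622650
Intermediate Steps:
C = 9741 (C = 5 - 1*(-9736) = 5 + 9736 = 9741)
(30151 + 42499)*(C + 37260) = (30151 + 42499)*(9741 + 37260) = 72650*47001 = 3414622650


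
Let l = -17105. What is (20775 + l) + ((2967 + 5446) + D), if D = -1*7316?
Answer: 4767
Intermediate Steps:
D = -7316
(20775 + l) + ((2967 + 5446) + D) = (20775 - 17105) + ((2967 + 5446) - 7316) = 3670 + (8413 - 7316) = 3670 + 1097 = 4767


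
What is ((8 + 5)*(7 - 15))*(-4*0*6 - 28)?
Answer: 2912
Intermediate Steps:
((8 + 5)*(7 - 15))*(-4*0*6 - 28) = (13*(-8))*(0*6 - 28) = -104*(0 - 28) = -104*(-28) = 2912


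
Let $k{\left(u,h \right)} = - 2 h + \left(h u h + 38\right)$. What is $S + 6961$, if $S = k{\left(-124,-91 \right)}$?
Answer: $-1019663$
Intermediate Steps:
$k{\left(u,h \right)} = 38 - 2 h + u h^{2}$ ($k{\left(u,h \right)} = - 2 h + \left(u h^{2} + 38\right) = - 2 h + \left(38 + u h^{2}\right) = 38 - 2 h + u h^{2}$)
$S = -1026624$ ($S = 38 - -182 - 124 \left(-91\right)^{2} = 38 + 182 - 1026844 = -1026624$)
$S + 6961 = -1026624 + 6961 = -1019663$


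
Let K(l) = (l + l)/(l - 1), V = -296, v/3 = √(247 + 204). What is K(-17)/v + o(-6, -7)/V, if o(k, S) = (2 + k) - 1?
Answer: 5/296 + 17*√451/12177 ≈ 0.046540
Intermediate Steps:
o(k, S) = 1 + k
v = 3*√451 (v = 3*√(247 + 204) = 3*√451 ≈ 63.710)
K(l) = 2*l/(-1 + l) (K(l) = (2*l)/(-1 + l) = 2*l/(-1 + l))
K(-17)/v + o(-6, -7)/V = (2*(-17)/(-1 - 17))/((3*√451)) + (1 - 6)/(-296) = (2*(-17)/(-18))*(√451/1353) - 5*(-1/296) = (2*(-17)*(-1/18))*(√451/1353) + 5/296 = 17*(√451/1353)/9 + 5/296 = 17*√451/12177 + 5/296 = 5/296 + 17*√451/12177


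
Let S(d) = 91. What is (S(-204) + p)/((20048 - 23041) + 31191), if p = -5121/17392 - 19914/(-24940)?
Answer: 9922616557/3057766305760 ≈ 0.0032451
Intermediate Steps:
p = 54656637/108439120 (p = -5121*1/17392 - 19914*(-1/24940) = -5121/17392 + 9957/12470 = 54656637/108439120 ≈ 0.50403)
(S(-204) + p)/((20048 - 23041) + 31191) = (91 + 54656637/108439120)/((20048 - 23041) + 31191) = 9922616557/(108439120*(-2993 + 31191)) = (9922616557/108439120)/28198 = (9922616557/108439120)*(1/28198) = 9922616557/3057766305760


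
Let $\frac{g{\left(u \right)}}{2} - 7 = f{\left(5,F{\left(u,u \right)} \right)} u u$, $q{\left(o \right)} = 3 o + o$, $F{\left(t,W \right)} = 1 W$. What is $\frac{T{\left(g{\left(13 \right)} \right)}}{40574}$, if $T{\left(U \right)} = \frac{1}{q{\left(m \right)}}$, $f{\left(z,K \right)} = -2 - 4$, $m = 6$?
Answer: $\frac{1}{973776} \approx 1.0269 \cdot 10^{-6}$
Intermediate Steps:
$F{\left(t,W \right)} = W$
$q{\left(o \right)} = 4 o$
$f{\left(z,K \right)} = -6$ ($f{\left(z,K \right)} = -2 - 4 = -6$)
$g{\left(u \right)} = 14 - 12 u^{2}$ ($g{\left(u \right)} = 14 + 2 - 6 u u = 14 + 2 \left(- 6 u^{2}\right) = 14 - 12 u^{2}$)
$T{\left(U \right)} = \frac{1}{24}$ ($T{\left(U \right)} = \frac{1}{4 \cdot 6} = \frac{1}{24}$)
$\frac{T{\left(g{\left(13 \right)} \right)}}{40574} = \frac{1}{24 \cdot 40574} = \frac{1}{24} \cdot \frac{1}{40574} = \frac{1}{973776}$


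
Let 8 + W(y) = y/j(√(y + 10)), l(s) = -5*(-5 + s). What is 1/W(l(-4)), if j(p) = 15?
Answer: -⅕ ≈ -0.20000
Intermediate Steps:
l(s) = 25 - 5*s
W(y) = -8 + y/15
1/W(l(-4)) = 1/(-8 + (25 - 5*(-4))/15) = 1/(-8 + (25 + 20)/15) = 1/(-8 + (1/15)*45) = 1/(-8 + 3) = 1/(-5) = -⅕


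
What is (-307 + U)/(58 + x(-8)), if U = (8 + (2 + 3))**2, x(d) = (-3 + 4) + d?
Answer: -46/17 ≈ -2.7059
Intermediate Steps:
x(d) = 1 + d
U = 169 (U = (8 + 5)**2 = 13**2 = 169)
(-307 + U)/(58 + x(-8)) = (-307 + 169)/(58 + (1 - 8)) = -138/(58 - 7) = -138/51 = -138*1/51 = -46/17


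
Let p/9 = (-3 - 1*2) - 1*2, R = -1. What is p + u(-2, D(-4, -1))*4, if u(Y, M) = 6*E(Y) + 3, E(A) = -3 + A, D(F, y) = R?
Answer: -171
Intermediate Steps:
D(F, y) = -1
p = -63 (p = 9*((-3 - 1*2) - 1*2) = 9*((-3 - 2) - 2) = 9*(-5 - 2) = 9*(-7) = -63)
u(Y, M) = -15 + 6*Y (u(Y, M) = 6*(-3 + Y) + 3 = (-18 + 6*Y) + 3 = -15 + 6*Y)
p + u(-2, D(-4, -1))*4 = -63 + (-15 + 6*(-2))*4 = -63 + (-15 - 12)*4 = -63 - 27*4 = -63 - 108 = -171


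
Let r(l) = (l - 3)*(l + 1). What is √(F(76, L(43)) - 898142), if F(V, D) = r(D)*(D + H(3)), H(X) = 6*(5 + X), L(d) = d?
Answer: 3*I*√81998 ≈ 859.06*I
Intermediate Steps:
r(l) = (1 + l)*(-3 + l) (r(l) = (-3 + l)*(1 + l) = (1 + l)*(-3 + l))
H(X) = 30 + 6*X
F(V, D) = (48 + D)*(-3 + D² - 2*D) (F(V, D) = (-3 + D² - 2*D)*(D + (30 + 6*3)) = (-3 + D² - 2*D)*(D + (30 + 18)) = (-3 + D² - 2*D)*(D + 48) = (-3 + D² - 2*D)*(48 + D) = (48 + D)*(-3 + D² - 2*D))
√(F(76, L(43)) - 898142) = √(-(48 + 43)*(3 - 1*43² + 2*43) - 898142) = √(-1*91*(3 - 1*1849 + 86) - 898142) = √(-1*91*(3 - 1849 + 86) - 898142) = √(-1*91*(-1760) - 898142) = √(160160 - 898142) = √(-737982) = 3*I*√81998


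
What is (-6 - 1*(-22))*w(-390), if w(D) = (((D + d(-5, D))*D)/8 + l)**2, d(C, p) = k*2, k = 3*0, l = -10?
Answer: 5777520100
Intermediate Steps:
k = 0
d(C, p) = 0 (d(C, p) = 0*2 = 0)
w(D) = (-10 + D**2/8)**2 (w(D) = (((D + 0)*D)/8 - 10)**2 = ((D*D)*(1/8) - 10)**2 = (D**2*(1/8) - 10)**2 = (D**2/8 - 10)**2 = (-10 + D**2/8)**2)
(-6 - 1*(-22))*w(-390) = (-6 - 1*(-22))*((-80 + (-390)**2)**2/64) = (-6 + 22)*((-80 + 152100)**2/64) = 16*((1/64)*152020**2) = 16*((1/64)*23110080400) = 16*(1444380025/4) = 5777520100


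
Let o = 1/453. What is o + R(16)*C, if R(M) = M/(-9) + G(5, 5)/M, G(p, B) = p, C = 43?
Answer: -1369975/21744 ≈ -63.005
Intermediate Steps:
o = 1/453 ≈ 0.0022075
R(M) = 5/M - M/9 (R(M) = M/(-9) + 5/M = M*(-1/9) + 5/M = -M/9 + 5/M = 5/M - M/9)
o + R(16)*C = 1/453 + (5/16 - 1/9*16)*43 = 1/453 + (5*(1/16) - 16/9)*43 = 1/453 + (5/16 - 16/9)*43 = 1/453 - 211/144*43 = 1/453 - 9073/144 = -1369975/21744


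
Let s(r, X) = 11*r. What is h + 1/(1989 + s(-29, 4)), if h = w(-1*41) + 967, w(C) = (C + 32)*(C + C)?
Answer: 2847351/1670 ≈ 1705.0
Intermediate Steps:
w(C) = 2*C*(32 + C) (w(C) = (32 + C)*(2*C) = 2*C*(32 + C))
h = 1705 (h = 2*(-1*41)*(32 - 1*41) + 967 = 2*(-41)*(32 - 41) + 967 = 2*(-41)*(-9) + 967 = 738 + 967 = 1705)
h + 1/(1989 + s(-29, 4)) = 1705 + 1/(1989 + 11*(-29)) = 1705 + 1/(1989 - 319) = 1705 + 1/1670 = 2847351/1670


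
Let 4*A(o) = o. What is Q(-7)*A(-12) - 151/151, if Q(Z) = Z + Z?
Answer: 41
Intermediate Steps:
A(o) = o/4
Q(Z) = 2*Z
Q(-7)*A(-12) - 151/151 = (2*(-7))*((¼)*(-12)) - 151/151 = -14*(-3) - 151*1/151 = 42 - 1 = 41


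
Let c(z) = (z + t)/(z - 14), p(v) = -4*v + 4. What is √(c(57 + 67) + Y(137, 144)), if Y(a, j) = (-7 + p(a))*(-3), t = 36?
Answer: √200189/11 ≈ 40.675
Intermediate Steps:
p(v) = 4 - 4*v
Y(a, j) = 9 + 12*a (Y(a, j) = (-7 + (4 - 4*a))*(-3) = (-3 - 4*a)*(-3) = 9 + 12*a)
c(z) = (36 + z)/(-14 + z) (c(z) = (z + 36)/(z - 14) = (36 + z)/(-14 + z))
√(c(57 + 67) + Y(137, 144)) = √((36 + (57 + 67))/(-14 + (57 + 67)) + (9 + 12*137)) = √((36 + 124)/(-14 + 124) + (9 + 1644)) = √(160/110 + 1653) = √((1/110)*160 + 1653) = √(16/11 + 1653) = √(18199/11) = √200189/11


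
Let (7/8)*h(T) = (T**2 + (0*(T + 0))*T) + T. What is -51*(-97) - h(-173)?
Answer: -203419/7 ≈ -29060.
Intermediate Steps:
h(T) = 8*T/7 + 8*T**2/7 (h(T) = 8*((T**2 + (0*(T + 0))*T) + T)/7 = 8*((T**2 + (0*T)*T) + T)/7 = 8*((T**2 + 0*T) + T)/7 = 8*((T**2 + 0) + T)/7 = 8*(T**2 + T)/7 = 8*(T + T**2)/7 = 8*T/7 + 8*T**2/7)
-51*(-97) - h(-173) = -51*(-97) - 8*(-173)*(1 - 173)/7 = 4947 - 8*(-173)*(-172)/7 = 4947 - 1*238048/7 = 4947 - 238048/7 = -203419/7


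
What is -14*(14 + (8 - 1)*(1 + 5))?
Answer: -784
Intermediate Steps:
-14*(14 + (8 - 1)*(1 + 5)) = -14*(14 + 7*6) = -14*(14 + 42) = -14*56 = -784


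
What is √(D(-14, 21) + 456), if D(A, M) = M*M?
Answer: √897 ≈ 29.950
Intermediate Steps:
D(A, M) = M²
√(D(-14, 21) + 456) = √(21² + 456) = √(441 + 456) = √897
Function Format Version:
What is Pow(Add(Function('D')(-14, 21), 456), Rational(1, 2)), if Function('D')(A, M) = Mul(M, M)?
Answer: Pow(897, Rational(1, 2)) ≈ 29.950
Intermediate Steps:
Function('D')(A, M) = Pow(M, 2)
Pow(Add(Function('D')(-14, 21), 456), Rational(1, 2)) = Pow(Add(Pow(21, 2), 456), Rational(1, 2)) = Pow(Add(441, 456), Rational(1, 2)) = Pow(897, Rational(1, 2))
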